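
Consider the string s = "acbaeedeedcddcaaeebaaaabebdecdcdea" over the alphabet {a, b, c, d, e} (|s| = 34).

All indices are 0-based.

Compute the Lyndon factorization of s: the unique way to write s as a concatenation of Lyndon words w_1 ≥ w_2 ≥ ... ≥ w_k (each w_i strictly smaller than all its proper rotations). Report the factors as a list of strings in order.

emit factor 1: 'acbaeedeedcddc' (i=0, period=14)
emit factor 2: 'aaeeb' (i=14, period=5)
emit factor 3: 'aaaabebdecdcde' (i=19, period=14)
emit factor 4: 'a' (i=33, period=1)

["acbaeedeedcddc", "aaeeb", "aaaabebdecdcde", "a"]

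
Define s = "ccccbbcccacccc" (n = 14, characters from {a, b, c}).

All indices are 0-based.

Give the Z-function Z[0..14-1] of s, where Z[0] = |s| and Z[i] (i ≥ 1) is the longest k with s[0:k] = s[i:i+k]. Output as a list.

Z[0]=14
i=1: outside box; Z[1]=3 scan→box=[1,4)
i=2: min(r-i=2, Z[1]=3)=2; Z[2]=2
i=3: min(r-i=1, Z[2]=2)=1; Z[3]=1
i=4: outside box; Z[4]=0
i=5: outside box; Z[5]=0
i=6: outside box; Z[6]=3 scan→box=[6,9)
i=7: min(r-i=2, Z[1]=3)=2; Z[7]=2
i=8: min(r-i=1, Z[2]=2)=1; Z[8]=1
i=9: outside box; Z[9]=0
i=10: outside box; Z[10]=4 scan→box=[10,14)
i=11: min(r-i=3, Z[1]=3)=3; Z[11]=3
i=12: min(r-i=2, Z[2]=2)=2; Z[12]=2
i=13: min(r-i=1, Z[3]=1)=1; Z[13]=1

[14, 3, 2, 1, 0, 0, 3, 2, 1, 0, 4, 3, 2, 1]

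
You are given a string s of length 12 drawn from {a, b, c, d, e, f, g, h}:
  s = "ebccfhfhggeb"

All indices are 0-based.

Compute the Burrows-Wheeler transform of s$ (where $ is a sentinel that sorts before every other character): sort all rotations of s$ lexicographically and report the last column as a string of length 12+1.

rank  rotation       last
    0  $ebccfhfhggeb  b
    1  b$ebccfhfhgge  e
    2  bccfhfhggeb$e  e
    3  ccfhfhggeb$eb  b
    4  cfhfhggeb$ebc  c
    5  eb$ebccfhfhgg  g
    6  ebccfhfhggeb$  $
    7  fhfhggeb$ebcc  c
    8  fhggeb$ebccfh  h
    9  geb$ebccfhfhg  g
   10  ggeb$ebccfhfh  h
   11  hfhggeb$ebccf  f
   12  hggeb$ebccfhf  f

beebcg$chghff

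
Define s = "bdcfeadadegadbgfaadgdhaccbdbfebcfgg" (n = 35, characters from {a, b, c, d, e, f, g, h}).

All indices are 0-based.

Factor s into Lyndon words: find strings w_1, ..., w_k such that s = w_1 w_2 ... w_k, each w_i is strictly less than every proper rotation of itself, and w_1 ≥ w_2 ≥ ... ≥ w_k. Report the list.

emit factor 1: 'bdcfe' (i=0, period=5)
emit factor 2: 'adadegadbgf' (i=5, period=11)
emit factor 3: 'aadgdhaccbdbfebcfgg' (i=16, period=19)

["bdcfe", "adadegadbgf", "aadgdhaccbdbfebcfgg"]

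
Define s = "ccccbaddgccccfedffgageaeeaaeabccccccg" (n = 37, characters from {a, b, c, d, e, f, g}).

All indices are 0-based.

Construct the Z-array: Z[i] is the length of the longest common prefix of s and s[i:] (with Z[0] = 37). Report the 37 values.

[37, 3, 2, 1, 0, 0, 0, 0, 0, 4, 3, 2, 1, 0, 0, 0, 0, 0, 0, 0, 0, 0, 0, 0, 0, 0, 0, 0, 0, 0, 4, 4, 4, 3, 2, 1, 0]

Z[0]=37
i=1: outside box; Z[1]=3 scan→box=[1,4)
i=2: min(r-i=2, Z[1]=3)=2; Z[2]=2
i=3: min(r-i=1, Z[2]=2)=1; Z[3]=1
i=4: outside box; Z[4]=0
i=5: outside box; Z[5]=0
i=6: outside box; Z[6]=0
i=7: outside box; Z[7]=0
i=8: outside box; Z[8]=0
i=9: outside box; Z[9]=4 scan→box=[9,13)
i=10: min(r-i=3, Z[1]=3)=3; Z[10]=3
i=11: min(r-i=2, Z[2]=2)=2; Z[11]=2
i=12: min(r-i=1, Z[3]=1)=1; Z[12]=1
i=13: outside box; Z[13]=0
i=14: outside box; Z[14]=0
i=15: outside box; Z[15]=0
i=16: outside box; Z[16]=0
i=17: outside box; Z[17]=0
i=18: outside box; Z[18]=0
i=19: outside box; Z[19]=0
i=20: outside box; Z[20]=0
i=21: outside box; Z[21]=0
i=22: outside box; Z[22]=0
i=23: outside box; Z[23]=0
i=24: outside box; Z[24]=0
i=25: outside box; Z[25]=0
i=26: outside box; Z[26]=0
i=27: outside box; Z[27]=0
i=28: outside box; Z[28]=0
i=29: outside box; Z[29]=0
i=30: outside box; Z[30]=4 scan→box=[30,34)
i=31: min(r-i=3, Z[1]=3)=3; Z[31]=4 scan→box=[31,35)
i=32: min(r-i=3, Z[1]=3)=3; Z[32]=4 scan→box=[32,36)
i=33: min(r-i=3, Z[1]=3)=3; Z[33]=3
i=34: min(r-i=2, Z[2]=2)=2; Z[34]=2
i=35: min(r-i=1, Z[3]=1)=1; Z[35]=1
i=36: outside box; Z[36]=0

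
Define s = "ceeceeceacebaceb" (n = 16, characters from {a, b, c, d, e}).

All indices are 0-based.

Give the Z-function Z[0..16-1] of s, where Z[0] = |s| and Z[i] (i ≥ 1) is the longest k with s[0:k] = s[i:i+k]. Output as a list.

Z[0]=16
i=1: i≥r, start 0; Z[1]=0
i=2: i≥r, start 0; Z[2]=0
i=3: i≥r, start 0; Z[3]=5 scan→box=[3,8)
i=4: min(r-i=4, Z[1]=0)=0; Z[4]=0
i=5: min(r-i=3, Z[2]=0)=0; Z[5]=0
i=6: min(r-i=2, Z[3]=5)=2; Z[6]=2
i=7: min(r-i=1, Z[4]=0)=0; Z[7]=0
i=8: i≥r, start 0; Z[8]=0
i=9: i≥r, start 0; Z[9]=2 scan→box=[9,11)
i=10: min(r-i=1, Z[1]=0)=0; Z[10]=0
i=11: i≥r, start 0; Z[11]=0
i=12: i≥r, start 0; Z[12]=0
i=13: i≥r, start 0; Z[13]=2 scan→box=[13,15)
i=14: min(r-i=1, Z[1]=0)=0; Z[14]=0
i=15: i≥r, start 0; Z[15]=0

[16, 0, 0, 5, 0, 0, 2, 0, 0, 2, 0, 0, 0, 2, 0, 0]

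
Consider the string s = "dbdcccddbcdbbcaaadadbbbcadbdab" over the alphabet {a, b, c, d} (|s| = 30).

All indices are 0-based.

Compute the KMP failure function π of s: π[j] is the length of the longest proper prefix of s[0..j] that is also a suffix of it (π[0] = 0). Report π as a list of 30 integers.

π[0] = 0
j=1 s[j]='b': π[1]=0 (border '')
j=2 s[j]='d': π[2]=1 (border 'd')
j=3 s[j]='c': k: 1→0; π[3]=0 (border '')
j=4 s[j]='c': π[4]=0 (border '')
j=5 s[j]='c': π[5]=0 (border '')
j=6 s[j]='d': π[6]=1 (border 'd')
j=7 s[j]='d': k: 1→0; π[7]=1 (border 'd')
j=8 s[j]='b': π[8]=2 (border 'db')
j=9 s[j]='c': k: 2→0; π[9]=0 (border '')
j=10 s[j]='d': π[10]=1 (border 'd')
j=11 s[j]='b': π[11]=2 (border 'db')
j=12 s[j]='b': k: 2→0; π[12]=0 (border '')
j=13 s[j]='c': π[13]=0 (border '')
j=14 s[j]='a': π[14]=0 (border '')
j=15 s[j]='a': π[15]=0 (border '')
j=16 s[j]='a': π[16]=0 (border '')
j=17 s[j]='d': π[17]=1 (border 'd')
j=18 s[j]='a': k: 1→0; π[18]=0 (border '')
j=19 s[j]='d': π[19]=1 (border 'd')
j=20 s[j]='b': π[20]=2 (border 'db')
j=21 s[j]='b': k: 2→0; π[21]=0 (border '')
j=22 s[j]='b': π[22]=0 (border '')
j=23 s[j]='c': π[23]=0 (border '')
j=24 s[j]='a': π[24]=0 (border '')
j=25 s[j]='d': π[25]=1 (border 'd')
j=26 s[j]='b': π[26]=2 (border 'db')
j=27 s[j]='d': π[27]=3 (border 'dbd')
j=28 s[j]='a': k: 3→1→0; π[28]=0 (border '')
j=29 s[j]='b': π[29]=0 (border '')

[0, 0, 1, 0, 0, 0, 1, 1, 2, 0, 1, 2, 0, 0, 0, 0, 0, 1, 0, 1, 2, 0, 0, 0, 0, 1, 2, 3, 0, 0]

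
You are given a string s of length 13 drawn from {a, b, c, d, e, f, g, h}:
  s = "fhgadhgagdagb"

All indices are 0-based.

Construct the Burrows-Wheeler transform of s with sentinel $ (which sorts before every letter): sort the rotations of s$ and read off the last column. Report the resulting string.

bgdggga$hhaafd

rank  rotation        last
    0  $fhgadhgagdagb  b
    1  adhgagdagb$fhg  g
    2  agb$fhgadhgagd  d
    3  agdagb$fhgadhg  g
    4  b$fhgadhgagdag  g
    5  dagb$fhgadhgag  g
    6  dhgagdagb$fhga  a
    7  fhgadhgagdagb$  $
    8  gadhgagdagb$fh  h
    9  gagdagb$fhgadh  h
   10  gb$fhgadhgagda  a
   11  gdagb$fhgadhga  a
   12  hgadhgagdagb$f  f
   13  hgagdagb$fhgad  d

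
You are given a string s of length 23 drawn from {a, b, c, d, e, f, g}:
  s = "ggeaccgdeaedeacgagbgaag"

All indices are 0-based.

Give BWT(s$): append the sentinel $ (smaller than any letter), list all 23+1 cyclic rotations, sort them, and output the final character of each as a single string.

ggeeeaggaaceggddaabcacg$

rank  rotation                  last
    0  $ggeaccgdeaedeacgagbgaag  g
    1  aag$ggeaccgdeaedeacgagbg  g
    2  accgdeaedeacgagbgaag$gge  e
    3  acgagbgaag$ggeaccgdeaede  e
    4  aedeacgagbgaag$ggeaccgde  e
    5  ag$ggeaccgdeaedeacgagbga  a
    6  agbgaag$ggeaccgdeaedeacg  g
    7  bgaag$ggeaccgdeaedeacgag  g
    8  ccgdeaedeacgagbgaag$ggea  a
    9  cgagbgaag$ggeaccgdeaedea  a
   10  cgdeaedeacgagbgaag$ggeac  c
   11  deacgagbgaag$ggeaccgdeae  e
   12  deaedeacgagbgaag$ggeaccg  g
   13  eaccgdeaedeacgagbgaag$gg  g
   14  eacgagbgaag$ggeaccgdeaed  d
   15  eaedeacgagbgaag$ggeaccgd  d
   16  edeacgagbgaag$ggeaccgdea  a
   17  g$ggeaccgdeaedeacgagbgaa  a
   18  gaag$ggeaccgdeaedeacgagb  b
   19  gagbgaag$ggeaccgdeaedeac  c
   20  gbgaag$ggeaccgdeaedeacga  a
   21  gdeaedeacgagbgaag$ggeacc  c
   22  geaccgdeaedeacgagbgaag$g  g
   23  ggeaccgdeaedeacgagbgaag$  $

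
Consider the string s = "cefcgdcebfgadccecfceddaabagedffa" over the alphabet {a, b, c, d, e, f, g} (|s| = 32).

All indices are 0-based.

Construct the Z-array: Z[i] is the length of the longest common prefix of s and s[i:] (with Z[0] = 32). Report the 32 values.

[32, 0, 0, 1, 0, 0, 2, 0, 0, 0, 0, 0, 0, 1, 2, 0, 1, 0, 2, 0, 0, 0, 0, 0, 0, 0, 0, 0, 0, 0, 0, 0]

Z[0]=32
i=1: outside box; Z[1]=0
i=2: outside box; Z[2]=0
i=3: outside box; Z[3]=1 grow→box=[3,4)
i=4: outside box; Z[4]=0
i=5: outside box; Z[5]=0
i=6: outside box; Z[6]=2 grow→box=[6,8)
i=7: min(r-i=1, Z[1]=0)=0; Z[7]=0
i=8: outside box; Z[8]=0
i=9: outside box; Z[9]=0
i=10: outside box; Z[10]=0
i=11: outside box; Z[11]=0
i=12: outside box; Z[12]=0
i=13: outside box; Z[13]=1 grow→box=[13,14)
i=14: outside box; Z[14]=2 grow→box=[14,16)
i=15: min(r-i=1, Z[1]=0)=0; Z[15]=0
i=16: outside box; Z[16]=1 grow→box=[16,17)
i=17: outside box; Z[17]=0
i=18: outside box; Z[18]=2 grow→box=[18,20)
i=19: min(r-i=1, Z[1]=0)=0; Z[19]=0
i=20: outside box; Z[20]=0
i=21: outside box; Z[21]=0
i=22: outside box; Z[22]=0
i=23: outside box; Z[23]=0
i=24: outside box; Z[24]=0
i=25: outside box; Z[25]=0
i=26: outside box; Z[26]=0
i=27: outside box; Z[27]=0
i=28: outside box; Z[28]=0
i=29: outside box; Z[29]=0
i=30: outside box; Z[30]=0
i=31: outside box; Z[31]=0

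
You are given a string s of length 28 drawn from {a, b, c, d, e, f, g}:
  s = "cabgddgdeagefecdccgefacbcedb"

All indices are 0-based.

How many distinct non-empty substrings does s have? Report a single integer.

rank→(start, suffix):
  0 → (1, 'abgddgdeagefecdccgefacbcedb')
  1 → (21, 'acbcedb')
  2 → (9, 'agefecdccgefacbcedb')
  3 → (27, 'b')
  4 → (23, 'bcedb')
  5 → (2, 'bgddgdeagefecdccgefacbcedb')
  6 → (0, 'cabgddgdeagefecdccgefacbcedb')
  7 → (22, 'cbcedb')
  8 → (16, 'ccgefacbcedb')
  9 → (14, 'cdccgefacbcedb')
  10 → (24, 'cedb')
  11 → (17, 'cgefacbcedb')
  12 → (26, 'db')
  13 → (15, 'dccgefacbcedb')
  14 → (4, 'ddgdeagefecdccgefacbcedb')
  15 → (7, 'deagefecdccgefacbcedb')
  16 → (5, 'dgdeagefecdccgefacbcedb')
  17 → (8, 'eagefecdccgefacbcedb')
  18 → (13, 'ecdccgefacbcedb')
  19 → (25, 'edb')
  20 → (19, 'efacbcedb')
  21 → (11, 'efecdccgefacbcedb')
  22 → (20, 'facbcedb')
  23 → (12, 'fecdccgefacbcedb')
  24 → (3, 'gddgdeagefecdccgefacbcedb')
  25 → (6, 'gdeagefecdccgefacbcedb')
  26 → (18, 'gefacbcedb')
  27 → (10, 'gefecdccgefacbcedb')

SA = [1, 21, 9, 27, 23, 2, 0, 22, 16, 14, 24, 17, 26, 15, 4, 7, 5, 8, 13, 25, 19, 11, 20, 12, 3, 6, 18, 10]
rank  pair      lcp
   1  s[1:],s[21:]  1  'a'
   2  s[21:],s[9:]  1  'a'
   3  s[9:],s[27:]  0  ''
   4  s[27:],s[23:]  1  'b'
   5  s[23:],s[2:]  1  'b'
   6  s[2:],s[0:]  0  ''
   7  s[0:],s[22:]  1  'c'
   8  s[22:],s[16:]  1  'c'
   9  s[16:],s[14:]  1  'c'
  10  s[14:],s[24:]  1  'c'
  11  s[24:],s[17:]  1  'c'
  12  s[17:],s[26:]  0  ''
  13  s[26:],s[15:]  1  'd'
  14  s[15:],s[4:]  1  'd'
  15  s[4:],s[7:]  1  'd'
  16  s[7:],s[5:]  1  'd'
  17  s[5:],s[8:]  0  ''
  18  s[8:],s[13:]  1  'e'
  19  s[13:],s[25:]  1  'e'
  20  s[25:],s[19:]  1  'e'
  21  s[19:],s[11:]  2  'ef'
  22  s[11:],s[20:]  0  ''
  23  s[20:],s[12:]  1  'f'
  24  s[12:],s[3:]  0  ''
  25  s[3:],s[6:]  2  'gd'
  26  s[6:],s[18:]  1  'g'
  27  s[18:],s[10:]  3  'gef'

n(n+1)/2 = 28·29/2 = 406
Σ LCP = 0 + 1 + 1 + 0 + 1 + 1 + 0 + 1 + 1 + 1 + 1 + 1 + 0 + 1 + 1 + 1 + 1 + 0 + 1 + 1 + 1 + 2 + 0 + 1 + 0 + 2 + 1 + 3 = 25
distinct = 406 − 25 = 381

381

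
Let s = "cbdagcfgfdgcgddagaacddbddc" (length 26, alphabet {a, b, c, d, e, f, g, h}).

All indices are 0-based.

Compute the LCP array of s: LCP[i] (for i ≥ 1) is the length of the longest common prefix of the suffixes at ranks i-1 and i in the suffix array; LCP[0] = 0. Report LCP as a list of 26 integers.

[0, 1, 1, 2, 0, 2, 0, 1, 1, 1, 1, 0, 3, 1, 1, 1, 2, 2, 1, 0, 1, 0, 1, 2, 1, 1]

rank→(start, suffix):
  0 → (17, 'aacddbddc')
  1 → (18, 'acddbddc')
  2 → (15, 'agaacddbddc')
  3 → (3, 'agcfgfdgcgddagaacddbddc')
  4 → (1, 'bdagcfgfdgcgddagaacddbddc')
  5 → (22, 'bddc')
  6 → (25, 'c')
  7 → (0, 'cbdagcfgfdgcgddagaacddbddc')
  8 → (19, 'cddbddc')
  9 → (5, 'cfgfdgcgddagaacddbddc')
  10 → (11, 'cgddagaacddbddc')
  11 → (14, 'dagaacddbddc')
  12 → (2, 'dagcfgfdgcgddagaacddbddc')
  13 → (21, 'dbddc')
  14 → (24, 'dc')
  15 → (13, 'ddagaacddbddc')
  16 → (20, 'ddbddc')
  17 → (23, 'ddc')
  18 → (9, 'dgcgddagaacddbddc')
  19 → (8, 'fdgcgddagaacddbddc')
  20 → (6, 'fgfdgcgddagaacddbddc')
  21 → (16, 'gaacddbddc')
  22 → (4, 'gcfgfdgcgddagaacddbddc')
  23 → (10, 'gcgddagaacddbddc')
  24 → (12, 'gddagaacddbddc')
  25 → (7, 'gfdgcgddagaacddbddc')

SA = [17, 18, 15, 3, 1, 22, 25, 0, 19, 5, 11, 14, 2, 21, 24, 13, 20, 23, 9, 8, 6, 16, 4, 10, 12, 7]
[i] adj suffixes → lcp
  [1] 17/18 → 1 ('a')
  [2] 18/15 → 1 ('a')
  [3] 15/3 → 2 ('ag')
  [4] 3/1 → 0 ('')
  [5] 1/22 → 2 ('bd')
  [6] 22/25 → 0 ('')
  [7] 25/0 → 1 ('c')
  [8] 0/19 → 1 ('c')
  [9] 19/5 → 1 ('c')
  [10] 5/11 → 1 ('c')
  [11] 11/14 → 0 ('')
  [12] 14/2 → 3 ('dag')
  [13] 2/21 → 1 ('d')
  [14] 21/24 → 1 ('d')
  [15] 24/13 → 1 ('d')
  [16] 13/20 → 2 ('dd')
  [17] 20/23 → 2 ('dd')
  [18] 23/9 → 1 ('d')
  [19] 9/8 → 0 ('')
  [20] 8/6 → 1 ('f')
  [21] 6/16 → 0 ('')
  [22] 16/4 → 1 ('g')
  [23] 4/10 → 2 ('gc')
  [24] 10/12 → 1 ('g')
  [25] 12/7 → 1 ('g')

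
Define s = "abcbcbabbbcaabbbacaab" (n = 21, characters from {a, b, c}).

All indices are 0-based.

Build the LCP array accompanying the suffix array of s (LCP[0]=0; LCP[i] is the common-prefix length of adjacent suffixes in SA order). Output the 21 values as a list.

sorted suffixes:
  #0 SA[0]=18  'aab'
  #1 SA[1]=11  'aabbbacaab'
  #2 SA[2]=19  'ab'
  #3 SA[3]=12  'abbbacaab'
  #4 SA[4]=6  'abbbcaabbbacaab'
  #5 SA[5]=0  'abcbcbabbbcaabbbacaab'
  #6 SA[6]=16  'acaab'
  #7 SA[7]=20  'b'
  #8 SA[8]=5  'babbbcaabbbacaab'
  #9 SA[9]=15  'bacaab'
  #10 SA[10]=14  'bbacaab'
  #11 SA[11]=13  'bbbacaab'
  #12 SA[12]=7  'bbbcaabbbacaab'
  #13 SA[13]=8  'bbcaabbbacaab'
  #14 SA[14]=9  'bcaabbbacaab'
  #15 SA[15]=3  'bcbabbbcaabbbacaab'
  #16 SA[16]=1  'bcbcbabbbcaabbbacaab'
  #17 SA[17]=17  'caab'
  #18 SA[18]=10  'caabbbacaab'
  #19 SA[19]=4  'cbabbbcaabbbacaab'
  #20 SA[20]=2  'cbcbabbbcaabbbacaab'

SA = [18, 11, 19, 12, 6, 0, 16, 20, 5, 15, 14, 13, 7, 8, 9, 3, 1, 17, 10, 4, 2]
rank  pair      lcp
   1  s[18:],s[11:]  3  'aab'
   2  s[11:],s[19:]  1  'a'
   3  s[19:],s[12:]  2  'ab'
   4  s[12:],s[6:]  4  'abbb'
   5  s[6:],s[0:]  2  'ab'
   6  s[0:],s[16:]  1  'a'
   7  s[16:],s[20:]  0  ''
   8  s[20:],s[5:]  1  'b'
   9  s[5:],s[15:]  2  'ba'
  10  s[15:],s[14:]  1  'b'
  11  s[14:],s[13:]  2  'bb'
  12  s[13:],s[7:]  3  'bbb'
  13  s[7:],s[8:]  2  'bb'
  14  s[8:],s[9:]  1  'b'
  15  s[9:],s[3:]  2  'bc'
  16  s[3:],s[1:]  3  'bcb'
  17  s[1:],s[17:]  0  ''
  18  s[17:],s[10:]  4  'caab'
  19  s[10:],s[4:]  1  'c'
  20  s[4:],s[2:]  2  'cb'

[0, 3, 1, 2, 4, 2, 1, 0, 1, 2, 1, 2, 3, 2, 1, 2, 3, 0, 4, 1, 2]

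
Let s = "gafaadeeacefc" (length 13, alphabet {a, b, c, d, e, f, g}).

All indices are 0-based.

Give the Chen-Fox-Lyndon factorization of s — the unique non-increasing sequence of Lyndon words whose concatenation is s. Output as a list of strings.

emit factor 1: 'g' (i=0, period=1)
emit factor 2: 'af' (i=1, period=2)
emit factor 3: 'aadeeacefc' (i=3, period=10)

["g", "af", "aadeeacefc"]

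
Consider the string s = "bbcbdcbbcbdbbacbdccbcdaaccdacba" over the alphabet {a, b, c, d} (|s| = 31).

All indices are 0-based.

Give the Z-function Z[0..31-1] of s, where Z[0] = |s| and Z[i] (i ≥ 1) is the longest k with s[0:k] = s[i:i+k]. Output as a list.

Z[0]=31
i=1: i≥r, start 0; Z[1]=1 extend→box=[1,2)
i=2: i≥r, start 0; Z[2]=0
i=3: i≥r, start 0; Z[3]=1 extend→box=[3,4)
i=4: i≥r, start 0; Z[4]=0
i=5: i≥r, start 0; Z[5]=0
i=6: i≥r, start 0; Z[6]=5 extend→box=[6,11)
i=7: min(r-i=4, Z[1]=1)=1; Z[7]=1
i=8: min(r-i=3, Z[2]=0)=0; Z[8]=0
i=9: min(r-i=2, Z[3]=1)=1; Z[9]=1
i=10: min(r-i=1, Z[4]=0)=0; Z[10]=0
i=11: i≥r, start 0; Z[11]=2 extend→box=[11,13)
i=12: min(r-i=1, Z[1]=1)=1; Z[12]=1
i=13: i≥r, start 0; Z[13]=0
i=14: i≥r, start 0; Z[14]=0
i=15: i≥r, start 0; Z[15]=1 extend→box=[15,16)
i=16: i≥r, start 0; Z[16]=0
i=17: i≥r, start 0; Z[17]=0
i=18: i≥r, start 0; Z[18]=0
i=19: i≥r, start 0; Z[19]=1 extend→box=[19,20)
i=20: i≥r, start 0; Z[20]=0
i=21: i≥r, start 0; Z[21]=0
i=22: i≥r, start 0; Z[22]=0
i=23: i≥r, start 0; Z[23]=0
i=24: i≥r, start 0; Z[24]=0
i=25: i≥r, start 0; Z[25]=0
i=26: i≥r, start 0; Z[26]=0
i=27: i≥r, start 0; Z[27]=0
i=28: i≥r, start 0; Z[28]=0
i=29: i≥r, start 0; Z[29]=1 extend→box=[29,30)
i=30: i≥r, start 0; Z[30]=0

[31, 1, 0, 1, 0, 0, 5, 1, 0, 1, 0, 2, 1, 0, 0, 1, 0, 0, 0, 1, 0, 0, 0, 0, 0, 0, 0, 0, 0, 1, 0]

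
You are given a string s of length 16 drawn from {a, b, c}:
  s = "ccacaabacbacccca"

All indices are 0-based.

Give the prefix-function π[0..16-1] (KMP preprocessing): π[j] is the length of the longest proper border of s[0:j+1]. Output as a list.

π[0] = 0
j=1 s[j]='c': π[1]=1 (border 'c')
j=2 s[j]='a': k: 1→0; π[2]=0 (border '')
j=3 s[j]='c': π[3]=1 (border 'c')
j=4 s[j]='a': k: 1→0; π[4]=0 (border '')
j=5 s[j]='a': π[5]=0 (border '')
j=6 s[j]='b': π[6]=0 (border '')
j=7 s[j]='a': π[7]=0 (border '')
j=8 s[j]='c': π[8]=1 (border 'c')
j=9 s[j]='b': k: 1→0; π[9]=0 (border '')
j=10 s[j]='a': π[10]=0 (border '')
j=11 s[j]='c': π[11]=1 (border 'c')
j=12 s[j]='c': π[12]=2 (border 'cc')
j=13 s[j]='c': k: 2→1; π[13]=2 (border 'cc')
j=14 s[j]='c': k: 2→1; π[14]=2 (border 'cc')
j=15 s[j]='a': π[15]=3 (border 'cca')

[0, 1, 0, 1, 0, 0, 0, 0, 1, 0, 0, 1, 2, 2, 2, 3]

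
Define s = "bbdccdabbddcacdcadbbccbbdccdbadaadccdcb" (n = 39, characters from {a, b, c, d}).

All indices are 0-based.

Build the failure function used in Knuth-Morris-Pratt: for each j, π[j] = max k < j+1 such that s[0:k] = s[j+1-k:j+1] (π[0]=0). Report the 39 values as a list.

π[0] = 0
j=1 s[j]='b': π[1]=1 (border 'b')
j=2 s[j]='d': k: 1→0; π[2]=0 (border '')
j=3 s[j]='c': π[3]=0 (border '')
j=4 s[j]='c': π[4]=0 (border '')
j=5 s[j]='d': π[5]=0 (border '')
j=6 s[j]='a': π[6]=0 (border '')
j=7 s[j]='b': π[7]=1 (border 'b')
j=8 s[j]='b': π[8]=2 (border 'bb')
j=9 s[j]='d': π[9]=3 (border 'bbd')
j=10 s[j]='d': k: 3→0; π[10]=0 (border '')
j=11 s[j]='c': π[11]=0 (border '')
j=12 s[j]='a': π[12]=0 (border '')
j=13 s[j]='c': π[13]=0 (border '')
j=14 s[j]='d': π[14]=0 (border '')
j=15 s[j]='c': π[15]=0 (border '')
j=16 s[j]='a': π[16]=0 (border '')
j=17 s[j]='d': π[17]=0 (border '')
j=18 s[j]='b': π[18]=1 (border 'b')
j=19 s[j]='b': π[19]=2 (border 'bb')
j=20 s[j]='c': k: 2→1→0; π[20]=0 (border '')
j=21 s[j]='c': π[21]=0 (border '')
j=22 s[j]='b': π[22]=1 (border 'b')
j=23 s[j]='b': π[23]=2 (border 'bb')
j=24 s[j]='d': π[24]=3 (border 'bbd')
j=25 s[j]='c': π[25]=4 (border 'bbdc')
j=26 s[j]='c': π[26]=5 (border 'bbdcc')
j=27 s[j]='d': π[27]=6 (border 'bbdccd')
j=28 s[j]='b': k: 6→0; π[28]=1 (border 'b')
j=29 s[j]='a': k: 1→0; π[29]=0 (border '')
j=30 s[j]='d': π[30]=0 (border '')
j=31 s[j]='a': π[31]=0 (border '')
j=32 s[j]='a': π[32]=0 (border '')
j=33 s[j]='d': π[33]=0 (border '')
j=34 s[j]='c': π[34]=0 (border '')
j=35 s[j]='c': π[35]=0 (border '')
j=36 s[j]='d': π[36]=0 (border '')
j=37 s[j]='c': π[37]=0 (border '')
j=38 s[j]='b': π[38]=1 (border 'b')

[0, 1, 0, 0, 0, 0, 0, 1, 2, 3, 0, 0, 0, 0, 0, 0, 0, 0, 1, 2, 0, 0, 1, 2, 3, 4, 5, 6, 1, 0, 0, 0, 0, 0, 0, 0, 0, 0, 1]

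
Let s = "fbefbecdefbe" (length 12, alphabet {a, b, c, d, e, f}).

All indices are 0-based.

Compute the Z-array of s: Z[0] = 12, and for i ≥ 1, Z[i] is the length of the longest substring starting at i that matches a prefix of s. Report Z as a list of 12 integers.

Z[0]=12
i=1: outside box; Z[1]=0
i=2: outside box; Z[2]=0
i=3: outside box; Z[3]=3 scan→box=[3,6)
i=4: min(r-i=2, Z[1]=0)=0; Z[4]=0
i=5: min(r-i=1, Z[2]=0)=0; Z[5]=0
i=6: outside box; Z[6]=0
i=7: outside box; Z[7]=0
i=8: outside box; Z[8]=0
i=9: outside box; Z[9]=3 scan→box=[9,12)
i=10: min(r-i=2, Z[1]=0)=0; Z[10]=0
i=11: min(r-i=1, Z[2]=0)=0; Z[11]=0

[12, 0, 0, 3, 0, 0, 0, 0, 0, 3, 0, 0]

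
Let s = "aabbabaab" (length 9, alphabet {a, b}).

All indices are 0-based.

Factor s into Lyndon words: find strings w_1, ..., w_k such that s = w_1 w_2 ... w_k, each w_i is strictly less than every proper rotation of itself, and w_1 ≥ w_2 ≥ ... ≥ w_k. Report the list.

emit factor 1: 'aabbab' (i=0, period=6)
emit factor 2: 'aab' (i=6, period=3)

["aabbab", "aab"]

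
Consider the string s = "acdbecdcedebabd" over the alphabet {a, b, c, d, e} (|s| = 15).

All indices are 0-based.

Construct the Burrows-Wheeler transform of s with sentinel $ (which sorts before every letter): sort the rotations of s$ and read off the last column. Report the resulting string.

rank  rotation          last
    0  $acdbecdcedebabd  d
    1  abd$acdbecdcedeb  b
    2  acdbecdcedebabd$  $
    3  babd$acdbecdcede  e
    4  bd$acdbecdcedeba  a
    5  becdcedebabd$acd  d
    6  cdbecdcedebabd$a  a
    7  cdcedebabd$acdbe  e
    8  cedebabd$acdbecd  d
    9  d$acdbecdcedebab  b
   10  dbecdcedebabd$ac  c
   11  dcedebabd$acdbec  c
   12  debabd$acdbecdce  e
   13  ebabd$acdbecdced  d
   14  ecdcedebabd$acdb  b
   15  edebabd$acdbecdc  c

db$eadaedbccedbc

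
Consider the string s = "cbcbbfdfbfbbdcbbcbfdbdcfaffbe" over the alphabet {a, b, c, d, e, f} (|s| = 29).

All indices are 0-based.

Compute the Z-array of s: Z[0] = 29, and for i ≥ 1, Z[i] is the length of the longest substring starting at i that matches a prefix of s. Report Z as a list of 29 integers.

Z[0]=29
i=1: fresh scan; Z[1]=0
i=2: fresh scan; Z[2]=2 scan→box=[2,4)
i=3: min(r-i=1, Z[1]=0)=0; Z[3]=0
i=4: fresh scan; Z[4]=0
i=5: fresh scan; Z[5]=0
i=6: fresh scan; Z[6]=0
i=7: fresh scan; Z[7]=0
i=8: fresh scan; Z[8]=0
i=9: fresh scan; Z[9]=0
i=10: fresh scan; Z[10]=0
i=11: fresh scan; Z[11]=0
i=12: fresh scan; Z[12]=0
i=13: fresh scan; Z[13]=2 scan→box=[13,15)
i=14: min(r-i=1, Z[1]=0)=0; Z[14]=0
i=15: fresh scan; Z[15]=0
i=16: fresh scan; Z[16]=2 scan→box=[16,18)
i=17: min(r-i=1, Z[1]=0)=0; Z[17]=0
i=18: fresh scan; Z[18]=0
i=19: fresh scan; Z[19]=0
i=20: fresh scan; Z[20]=0
i=21: fresh scan; Z[21]=0
i=22: fresh scan; Z[22]=1 scan→box=[22,23)
i=23: fresh scan; Z[23]=0
i=24: fresh scan; Z[24]=0
i=25: fresh scan; Z[25]=0
i=26: fresh scan; Z[26]=0
i=27: fresh scan; Z[27]=0
i=28: fresh scan; Z[28]=0

[29, 0, 2, 0, 0, 0, 0, 0, 0, 0, 0, 0, 0, 2, 0, 0, 2, 0, 0, 0, 0, 0, 1, 0, 0, 0, 0, 0, 0]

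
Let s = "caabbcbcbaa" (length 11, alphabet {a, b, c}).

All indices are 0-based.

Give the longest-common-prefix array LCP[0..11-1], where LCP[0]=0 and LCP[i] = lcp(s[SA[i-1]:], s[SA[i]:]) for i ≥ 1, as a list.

rank | idx | suffix
   0 |  10 | a
   1 |   9 | aa
   2 |   1 | aabbcbcbaa
   3 |   2 | abbcbcbaa
   4 |   8 | baa
   5 |   3 | bbcbcbaa
   6 |   6 | bcbaa
   7 |   4 | bcbcbaa
   8 |   0 | caabbcbcbaa
   9 |   7 | cbaa
  10 |   5 | cbcbaa

SA = [10, 9, 1, 2, 8, 3, 6, 4, 0, 7, 5]
[i] adj suffixes → lcp
  [1] 10/9 → 1 ('a')
  [2] 9/1 → 2 ('aa')
  [3] 1/2 → 1 ('a')
  [4] 2/8 → 0 ('')
  [5] 8/3 → 1 ('b')
  [6] 3/6 → 1 ('b')
  [7] 6/4 → 3 ('bcb')
  [8] 4/0 → 0 ('')
  [9] 0/7 → 1 ('c')
  [10] 7/5 → 2 ('cb')

[0, 1, 2, 1, 0, 1, 1, 3, 0, 1, 2]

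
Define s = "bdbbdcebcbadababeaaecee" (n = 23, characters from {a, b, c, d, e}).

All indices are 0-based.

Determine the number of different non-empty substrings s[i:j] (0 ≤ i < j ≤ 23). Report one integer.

sorted suffixes:
  #0 SA[0]=17  'aaecee'
  #1 SA[1]=12  'ababeaaecee'
  #2 SA[2]=14  'abeaaecee'
  #3 SA[3]=10  'adababeaaecee'
  #4 SA[4]=18  'aecee'
  #5 SA[5]=13  'babeaaecee'
  #6 SA[6]=9  'badababeaaecee'
  #7 SA[7]=2  'bbdcebcbadababeaaecee'
  #8 SA[8]=7  'bcbadababeaaecee'
  #9 SA[9]=0  'bdbbdcebcbadababeaaecee'
  #10 SA[10]=3  'bdcebcbadababeaaecee'
  #11 SA[11]=15  'beaaecee'
  #12 SA[12]=8  'cbadababeaaecee'
  #13 SA[13]=5  'cebcbadababeaaecee'
  #14 SA[14]=20  'cee'
  #15 SA[15]=11  'dababeaaecee'
  #16 SA[16]=1  'dbbdcebcbadababeaaecee'
  #17 SA[17]=4  'dcebcbadababeaaecee'
  #18 SA[18]=22  'e'
  #19 SA[19]=16  'eaaecee'
  #20 SA[20]=6  'ebcbadababeaaecee'
  #21 SA[21]=19  'ecee'
  #22 SA[22]=21  'ee'

SA = [17, 12, 14, 10, 18, 13, 9, 2, 7, 0, 3, 15, 8, 5, 20, 11, 1, 4, 22, 16, 6, 19, 21]
rank  pair      lcp
   1  s[17:],s[12:]  1  'a'
   2  s[12:],s[14:]  2  'ab'
   3  s[14:],s[10:]  1  'a'
   4  s[10:],s[18:]  1  'a'
   5  s[18:],s[13:]  0  ''
   6  s[13:],s[9:]  2  'ba'
   7  s[9:],s[2:]  1  'b'
   8  s[2:],s[7:]  1  'b'
   9  s[7:],s[0:]  1  'b'
  10  s[0:],s[3:]  2  'bd'
  11  s[3:],s[15:]  1  'b'
  12  s[15:],s[8:]  0  ''
  13  s[8:],s[5:]  1  'c'
  14  s[5:],s[20:]  2  'ce'
  15  s[20:],s[11:]  0  ''
  16  s[11:],s[1:]  1  'd'
  17  s[1:],s[4:]  1  'd'
  18  s[4:],s[22:]  0  ''
  19  s[22:],s[16:]  1  'e'
  20  s[16:],s[6:]  1  'e'
  21  s[6:],s[19:]  1  'e'
  22  s[19:],s[21:]  1  'e'

n(n+1)/2 = 23·24/2 = 276
Σ LCP = 0 + 1 + 2 + 1 + 1 + 0 + 2 + 1 + 1 + 1 + 2 + 1 + 0 + 1 + 2 + 0 + 1 + 1 + 0 + 1 + 1 + 1 + 1 = 22
distinct = 276 − 22 = 254

254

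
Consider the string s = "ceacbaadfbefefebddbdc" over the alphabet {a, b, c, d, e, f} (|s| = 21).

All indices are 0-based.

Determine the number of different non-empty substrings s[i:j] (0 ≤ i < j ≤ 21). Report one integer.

212

rank | idx | suffix
   0 |   5 | aadfbefefebddbdc
   1 |   2 | acbaadfbefefebddbdc
   2 |   6 | adfbefefebddbdc
   3 |   4 | baadfbefefebddbdc
   4 |  18 | bdc
   5 |  15 | bddbdc
   6 |   9 | befefebddbdc
   7 |  20 | c
   8 |   3 | cbaadfbefefebddbdc
   9 |   0 | ceacbaadfbefefebddbdc
  10 |  17 | dbdc
  11 |  19 | dc
  12 |  16 | ddbdc
  13 |   7 | dfbefefebddbdc
  14 |   1 | eacbaadfbefefebddbdc
  15 |  14 | ebddbdc
  16 |  12 | efebddbdc
  17 |  10 | efefebddbdc
  18 |   8 | fbefefebddbdc
  19 |  13 | febddbdc
  20 |  11 | fefebddbdc

SA = [5, 2, 6, 4, 18, 15, 9, 20, 3, 0, 17, 19, 16, 7, 1, 14, 12, 10, 8, 13, 11]
[i] adj suffixes → lcp
  [1] 5/2 → 1 ('a')
  [2] 2/6 → 1 ('a')
  [3] 6/4 → 0 ('')
  [4] 4/18 → 1 ('b')
  [5] 18/15 → 2 ('bd')
  [6] 15/9 → 1 ('b')
  [7] 9/20 → 0 ('')
  [8] 20/3 → 1 ('c')
  [9] 3/0 → 1 ('c')
  [10] 0/17 → 0 ('')
  [11] 17/19 → 1 ('d')
  [12] 19/16 → 1 ('d')
  [13] 16/7 → 1 ('d')
  [14] 7/1 → 0 ('')
  [15] 1/14 → 1 ('e')
  [16] 14/12 → 1 ('e')
  [17] 12/10 → 3 ('efe')
  [18] 10/8 → 0 ('')
  [19] 8/13 → 1 ('f')
  [20] 13/11 → 2 ('fe')

n(n+1)/2 = 21·22/2 = 231
Σ LCP = 0 + 1 + 1 + 0 + 1 + 2 + 1 + 0 + 1 + 1 + 0 + 1 + 1 + 1 + 0 + 1 + 1 + 3 + 0 + 1 + 2 = 19
distinct = 231 − 19 = 212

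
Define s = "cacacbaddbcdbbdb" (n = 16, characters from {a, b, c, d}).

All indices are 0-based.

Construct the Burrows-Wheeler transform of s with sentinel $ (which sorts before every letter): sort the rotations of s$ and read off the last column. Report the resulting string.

rank  rotation           last
    0  $cacacbaddbcdbbdb  b
    1  acacbaddbcdbbdb$c  c
    2  acbaddbcdbbdb$cac  c
    3  addbcdbbdb$cacacb  b
    4  b$cacacbaddbcdbbd  d
    5  baddbcdbbdb$cacac  c
    6  bbdb$cacacbaddbcd  d
    7  bcdbbdb$cacacbadd  d
    8  bdb$cacacbaddbcdb  b
    9  cacacbaddbcdbbdb$  $
   10  cacbaddbcdbbdb$ca  a
   11  cbaddbcdbbdb$caca  a
   12  cdbbdb$cacacbaddb  b
   13  db$cacacbaddbcdbb  b
   14  dbbdb$cacacbaddbc  c
   15  dbcdbbdb$cacacbad  d
   16  ddbcdbbdb$cacacba  a

bccbdcddb$aabbcda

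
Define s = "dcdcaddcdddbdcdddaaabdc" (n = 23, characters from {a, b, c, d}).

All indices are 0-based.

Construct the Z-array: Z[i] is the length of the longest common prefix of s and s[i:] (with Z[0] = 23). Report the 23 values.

Z[0]=23
i=1: i≥r, start 0; Z[1]=0
i=2: i≥r, start 0; Z[2]=2 grow→box=[2,4)
i=3: min(r-i=1, Z[1]=0)=0; Z[3]=0
i=4: i≥r, start 0; Z[4]=0
i=5: i≥r, start 0; Z[5]=1 grow→box=[5,6)
i=6: i≥r, start 0; Z[6]=3 grow→box=[6,9)
i=7: min(r-i=2, Z[1]=0)=0; Z[7]=0
i=8: min(r-i=1, Z[2]=2)=1; Z[8]=1
i=9: i≥r, start 0; Z[9]=1 grow→box=[9,10)
i=10: i≥r, start 0; Z[10]=1 grow→box=[10,11)
i=11: i≥r, start 0; Z[11]=0
i=12: i≥r, start 0; Z[12]=3 grow→box=[12,15)
i=13: min(r-i=2, Z[1]=0)=0; Z[13]=0
i=14: min(r-i=1, Z[2]=2)=1; Z[14]=1
i=15: i≥r, start 0; Z[15]=1 grow→box=[15,16)
i=16: i≥r, start 0; Z[16]=1 grow→box=[16,17)
i=17: i≥r, start 0; Z[17]=0
i=18: i≥r, start 0; Z[18]=0
i=19: i≥r, start 0; Z[19]=0
i=20: i≥r, start 0; Z[20]=0
i=21: i≥r, start 0; Z[21]=2 grow→box=[21,23)
i=22: min(r-i=1, Z[1]=0)=0; Z[22]=0

[23, 0, 2, 0, 0, 1, 3, 0, 1, 1, 1, 0, 3, 0, 1, 1, 1, 0, 0, 0, 0, 2, 0]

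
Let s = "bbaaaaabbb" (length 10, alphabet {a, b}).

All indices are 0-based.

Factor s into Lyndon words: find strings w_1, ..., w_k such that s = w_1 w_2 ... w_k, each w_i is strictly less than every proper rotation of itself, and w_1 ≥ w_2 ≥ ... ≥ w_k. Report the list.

["b", "b", "aaaaabbb"]

emit factor 1: 'b' (i=0, period=1)
emit factor 2: 'b' (i=1, period=1)
emit factor 3: 'aaaaabbb' (i=2, period=8)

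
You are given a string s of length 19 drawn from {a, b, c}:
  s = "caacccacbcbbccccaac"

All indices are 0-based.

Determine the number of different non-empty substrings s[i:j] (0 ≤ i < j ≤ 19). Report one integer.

156

rank→(start, suffix):
  0 → (16, 'aac')
  1 → (1, 'aacccacbcbbccccaac')
  2 → (17, 'ac')
  3 → (6, 'acbcbbccccaac')
  4 → (2, 'acccacbcbbccccaac')
  5 → (10, 'bbccccaac')
  6 → (8, 'bcbbccccaac')
  7 → (11, 'bccccaac')
  8 → (18, 'c')
  9 → (15, 'caac')
  10 → (0, 'caacccacbcbbccccaac')
  11 → (5, 'cacbcbbccccaac')
  12 → (9, 'cbbccccaac')
  13 → (7, 'cbcbbccccaac')
  14 → (14, 'ccaac')
  15 → (4, 'ccacbcbbccccaac')
  16 → (13, 'cccaac')
  17 → (3, 'cccacbcbbccccaac')
  18 → (12, 'ccccaac')

SA = [16, 1, 17, 6, 2, 10, 8, 11, 18, 15, 0, 5, 9, 7, 14, 4, 13, 3, 12]
i: (SA[i-1],SA[i]) lcp shared
  1: (16,1) 3 'aac'
  2: (1,17) 1 'a'
  3: (17,6) 2 'ac'
  4: (6,2) 2 'ac'
  5: (2,10) 0 ''
  6: (10,8) 1 'b'
  7: (8,11) 2 'bc'
  8: (11,18) 0 ''
  9: (18,15) 1 'c'
  10: (15,0) 4 'caac'
  11: (0,5) 2 'ca'
  12: (5,9) 1 'c'
  13: (9,7) 2 'cb'
  14: (7,14) 1 'c'
  15: (14,4) 3 'cca'
  16: (4,13) 2 'cc'
  17: (13,3) 4 'ccca'
  18: (3,12) 3 'ccc'

n(n+1)/2 = 19·20/2 = 190
Σ LCP = 0 + 3 + 1 + 2 + 2 + 0 + 1 + 2 + 0 + 1 + 4 + 2 + 1 + 2 + 1 + 3 + 2 + 4 + 3 = 34
distinct = 190 − 34 = 156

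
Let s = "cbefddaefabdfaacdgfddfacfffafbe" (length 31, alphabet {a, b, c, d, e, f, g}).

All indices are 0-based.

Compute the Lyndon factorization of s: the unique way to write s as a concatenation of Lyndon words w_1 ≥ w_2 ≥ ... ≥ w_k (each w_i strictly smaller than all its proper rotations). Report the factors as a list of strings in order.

emit factor 1: 'c' (i=0, period=1)
emit factor 2: 'befdd' (i=1, period=5)
emit factor 3: 'aef' (i=6, period=3)
emit factor 4: 'abdf' (i=9, period=4)
emit factor 5: 'aacdgfddfacfffafbe' (i=13, period=18)

["c", "befdd", "aef", "abdf", "aacdgfddfacfffafbe"]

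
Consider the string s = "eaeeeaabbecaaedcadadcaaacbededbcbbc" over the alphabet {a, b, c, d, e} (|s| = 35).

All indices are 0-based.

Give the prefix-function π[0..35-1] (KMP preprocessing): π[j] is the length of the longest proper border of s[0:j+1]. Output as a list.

[0, 0, 1, 1, 1, 2, 0, 0, 0, 1, 0, 0, 0, 1, 0, 0, 0, 0, 0, 0, 0, 0, 0, 0, 0, 0, 1, 0, 1, 0, 0, 0, 0, 0, 0]

π[0] = 0
j=1 s[j]='a': π[1]=0 (border '')
j=2 s[j]='e': π[2]=1 (border 'e')
j=3 s[j]='e': k: 1→0; π[3]=1 (border 'e')
j=4 s[j]='e': k: 1→0; π[4]=1 (border 'e')
j=5 s[j]='a': π[5]=2 (border 'ea')
j=6 s[j]='a': k: 2→0; π[6]=0 (border '')
j=7 s[j]='b': π[7]=0 (border '')
j=8 s[j]='b': π[8]=0 (border '')
j=9 s[j]='e': π[9]=1 (border 'e')
j=10 s[j]='c': k: 1→0; π[10]=0 (border '')
j=11 s[j]='a': π[11]=0 (border '')
j=12 s[j]='a': π[12]=0 (border '')
j=13 s[j]='e': π[13]=1 (border 'e')
j=14 s[j]='d': k: 1→0; π[14]=0 (border '')
j=15 s[j]='c': π[15]=0 (border '')
j=16 s[j]='a': π[16]=0 (border '')
j=17 s[j]='d': π[17]=0 (border '')
j=18 s[j]='a': π[18]=0 (border '')
j=19 s[j]='d': π[19]=0 (border '')
j=20 s[j]='c': π[20]=0 (border '')
j=21 s[j]='a': π[21]=0 (border '')
j=22 s[j]='a': π[22]=0 (border '')
j=23 s[j]='a': π[23]=0 (border '')
j=24 s[j]='c': π[24]=0 (border '')
j=25 s[j]='b': π[25]=0 (border '')
j=26 s[j]='e': π[26]=1 (border 'e')
j=27 s[j]='d': k: 1→0; π[27]=0 (border '')
j=28 s[j]='e': π[28]=1 (border 'e')
j=29 s[j]='d': k: 1→0; π[29]=0 (border '')
j=30 s[j]='b': π[30]=0 (border '')
j=31 s[j]='c': π[31]=0 (border '')
j=32 s[j]='b': π[32]=0 (border '')
j=33 s[j]='b': π[33]=0 (border '')
j=34 s[j]='c': π[34]=0 (border '')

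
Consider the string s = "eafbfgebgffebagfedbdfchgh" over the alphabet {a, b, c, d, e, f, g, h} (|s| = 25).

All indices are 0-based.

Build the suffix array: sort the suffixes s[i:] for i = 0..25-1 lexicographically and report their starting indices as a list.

[1, 13, 12, 18, 3, 7, 21, 17, 19, 0, 11, 6, 16, 2, 20, 10, 15, 9, 4, 5, 14, 8, 23, 24, 22]

rank | idx | suffix
   0 |   1 | afbfgebgffebagfedbdfchgh
   1 |  13 | agfedbdfchgh
   2 |  12 | bagfedbdfchgh
   3 |  18 | bdfchgh
   4 |   3 | bfgebgffebagfedbdfchgh
   5 |   7 | bgffebagfedbdfchgh
   6 |  21 | chgh
   7 |  17 | dbdfchgh
   8 |  19 | dfchgh
   9 |   0 | eafbfgebgffebagfedbdfchgh
  10 |  11 | ebagfedbdfchgh
  11 |   6 | ebgffebagfedbdfchgh
  12 |  16 | edbdfchgh
  13 |   2 | fbfgebgffebagfedbdfchgh
  14 |  20 | fchgh
  15 |  10 | febagfedbdfchgh
  16 |  15 | fedbdfchgh
  17 |   9 | ffebagfedbdfchgh
  18 |   4 | fgebgffebagfedbdfchgh
  19 |   5 | gebgffebagfedbdfchgh
  20 |  14 | gfedbdfchgh
  21 |   8 | gffebagfedbdfchgh
  22 |  23 | gh
  23 |  24 | h
  24 |  22 | hgh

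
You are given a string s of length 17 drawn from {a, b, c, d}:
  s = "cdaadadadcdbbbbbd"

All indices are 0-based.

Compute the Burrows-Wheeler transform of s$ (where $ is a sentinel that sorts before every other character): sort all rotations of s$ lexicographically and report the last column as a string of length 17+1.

rank  rotation            last
    0  $cdaadadadcdbbbbbd  d
    1  aadadadcdbbbbbd$cd  d
    2  adadadcdbbbbbd$cda  a
    3  adadcdbbbbbd$cdaad  d
    4  adcdbbbbbd$cdaadad  d
    5  bbbbbd$cdaadadadcd  d
    6  bbbbd$cdaadadadcdb  b
    7  bbbd$cdaadadadcdbb  b
    8  bbd$cdaadadadcdbbb  b
    9  bd$cdaadadadcdbbbb  b
   10  cdaadadadcdbbbbbd$  $
   11  cdbbbbbd$cdaadadad  d
   12  d$cdaadadadcdbbbbb  b
   13  daadadadcdbbbbbd$c  c
   14  dadadcdbbbbbd$cdaa  a
   15  dadcdbbbbbd$cdaada  a
   16  dbbbbbd$cdaadadadc  c
   17  dcdbbbbbd$cdaadada  a

ddadddbbbb$dbcaaca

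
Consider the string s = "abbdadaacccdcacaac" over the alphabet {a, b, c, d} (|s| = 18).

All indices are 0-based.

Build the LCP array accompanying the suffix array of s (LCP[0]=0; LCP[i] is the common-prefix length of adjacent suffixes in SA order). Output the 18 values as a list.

rank→(start, suffix):
  0 → (15, 'aac')
  1 → (6, 'aacccdcacaac')
  2 → (0, 'abbdadaacccdcacaac')
  3 → (16, 'ac')
  4 → (13, 'acaac')
  5 → (7, 'acccdcacaac')
  6 → (4, 'adaacccdcacaac')
  7 → (1, 'bbdadaacccdcacaac')
  8 → (2, 'bdadaacccdcacaac')
  9 → (17, 'c')
  10 → (14, 'caac')
  11 → (12, 'cacaac')
  12 → (8, 'cccdcacaac')
  13 → (9, 'ccdcacaac')
  14 → (10, 'cdcacaac')
  15 → (5, 'daacccdcacaac')
  16 → (3, 'dadaacccdcacaac')
  17 → (11, 'dcacaac')

SA = [15, 6, 0, 16, 13, 7, 4, 1, 2, 17, 14, 12, 8, 9, 10, 5, 3, 11]
[i] adj suffixes → lcp
  [1] 15/6 → 3 ('aac')
  [2] 6/0 → 1 ('a')
  [3] 0/16 → 1 ('a')
  [4] 16/13 → 2 ('ac')
  [5] 13/7 → 2 ('ac')
  [6] 7/4 → 1 ('a')
  [7] 4/1 → 0 ('')
  [8] 1/2 → 1 ('b')
  [9] 2/17 → 0 ('')
  [10] 17/14 → 1 ('c')
  [11] 14/12 → 2 ('ca')
  [12] 12/8 → 1 ('c')
  [13] 8/9 → 2 ('cc')
  [14] 9/10 → 1 ('c')
  [15] 10/5 → 0 ('')
  [16] 5/3 → 2 ('da')
  [17] 3/11 → 1 ('d')

[0, 3, 1, 1, 2, 2, 1, 0, 1, 0, 1, 2, 1, 2, 1, 0, 2, 1]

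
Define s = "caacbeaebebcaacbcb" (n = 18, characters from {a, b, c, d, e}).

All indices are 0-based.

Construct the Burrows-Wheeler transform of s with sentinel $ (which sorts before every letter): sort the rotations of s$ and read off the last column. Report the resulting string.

rank  rotation             last
    0  $caacbeaebebcaacbcb  b
    1  aacbcb$caacbeaebebc  c
    2  aacbeaebebcaacbcb$c  c
    3  acbcb$caacbeaebebca  a
    4  acbeaebebcaacbcb$ca  a
    5  aebebcaacbcb$caacbe  e
    6  b$caacbeaebebcaacbc  c
    7  bcaacbcb$caacbeaebe  e
    8  bcb$caacbeaebebcaac  c
    9  beaebebcaacbcb$caac  c
   10  bebcaacbcb$caacbeae  e
   11  caacbcb$caacbeaebeb  b
   12  caacbeaebebcaacbcb$  $
   13  cb$caacbeaebebcaacb  b
   14  cbcb$caacbeaebebcaa  a
   15  cbeaebebcaacbcb$caa  a
   16  eaebebcaacbcb$caacb  b
   17  ebcaacbcb$caacbeaeb  b
   18  ebebcaacbcb$caacbea  a

bccaaececceb$baabba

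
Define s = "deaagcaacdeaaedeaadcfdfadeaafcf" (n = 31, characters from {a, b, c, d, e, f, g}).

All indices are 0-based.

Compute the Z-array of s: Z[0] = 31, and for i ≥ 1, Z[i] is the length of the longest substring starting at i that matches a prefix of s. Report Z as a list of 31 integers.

Z[0]=31
i=1: i≥r, start 0; Z[1]=0
i=2: i≥r, start 0; Z[2]=0
i=3: i≥r, start 0; Z[3]=0
i=4: i≥r, start 0; Z[4]=0
i=5: i≥r, start 0; Z[5]=0
i=6: i≥r, start 0; Z[6]=0
i=7: i≥r, start 0; Z[7]=0
i=8: i≥r, start 0; Z[8]=0
i=9: i≥r, start 0; Z[9]=4 scan→box=[9,13)
i=10: min(r-i=3, Z[1]=0)=0; Z[10]=0
i=11: min(r-i=2, Z[2]=0)=0; Z[11]=0
i=12: min(r-i=1, Z[3]=0)=0; Z[12]=0
i=13: i≥r, start 0; Z[13]=0
i=14: i≥r, start 0; Z[14]=4 scan→box=[14,18)
i=15: min(r-i=3, Z[1]=0)=0; Z[15]=0
i=16: min(r-i=2, Z[2]=0)=0; Z[16]=0
i=17: min(r-i=1, Z[3]=0)=0; Z[17]=0
i=18: i≥r, start 0; Z[18]=1 scan→box=[18,19)
i=19: i≥r, start 0; Z[19]=0
i=20: i≥r, start 0; Z[20]=0
i=21: i≥r, start 0; Z[21]=1 scan→box=[21,22)
i=22: i≥r, start 0; Z[22]=0
i=23: i≥r, start 0; Z[23]=0
i=24: i≥r, start 0; Z[24]=4 scan→box=[24,28)
i=25: min(r-i=3, Z[1]=0)=0; Z[25]=0
i=26: min(r-i=2, Z[2]=0)=0; Z[26]=0
i=27: min(r-i=1, Z[3]=0)=0; Z[27]=0
i=28: i≥r, start 0; Z[28]=0
i=29: i≥r, start 0; Z[29]=0
i=30: i≥r, start 0; Z[30]=0

[31, 0, 0, 0, 0, 0, 0, 0, 0, 4, 0, 0, 0, 0, 4, 0, 0, 0, 1, 0, 0, 1, 0, 0, 4, 0, 0, 0, 0, 0, 0]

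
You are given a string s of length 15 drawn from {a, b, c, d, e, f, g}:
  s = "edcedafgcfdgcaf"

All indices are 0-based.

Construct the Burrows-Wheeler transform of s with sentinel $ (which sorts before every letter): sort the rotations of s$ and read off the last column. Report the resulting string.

fcdgdgeefc$acadf

rank  rotation          last
    0  $edcedafgcfdgcaf  f
    1  af$edcedafgcfdgc  c
    2  afgcfdgcaf$edced  d
    3  caf$edcedafgcfdg  g
    4  cedafgcfdgcaf$ed  d
    5  cfdgcaf$edcedafg  g
    6  dafgcfdgcaf$edce  e
    7  dcedafgcfdgcaf$e  e
    8  dgcaf$edcedafgcf  f
    9  edafgcfdgcaf$edc  c
   10  edcedafgcfdgcaf$  $
   11  f$edcedafgcfdgca  a
   12  fdgcaf$edcedafgc  c
   13  fgcfdgcaf$edceda  a
   14  gcaf$edcedafgcfd  d
   15  gcfdgcaf$edcedaf  f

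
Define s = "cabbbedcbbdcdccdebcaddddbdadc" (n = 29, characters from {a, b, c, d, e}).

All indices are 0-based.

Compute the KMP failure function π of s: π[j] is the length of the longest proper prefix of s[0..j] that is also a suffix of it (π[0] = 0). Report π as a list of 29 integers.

π[0] = 0
j=1 s[j]='a': π[1]=0 (border '')
j=2 s[j]='b': π[2]=0 (border '')
j=3 s[j]='b': π[3]=0 (border '')
j=4 s[j]='b': π[4]=0 (border '')
j=5 s[j]='e': π[5]=0 (border '')
j=6 s[j]='d': π[6]=0 (border '')
j=7 s[j]='c': π[7]=1 (border 'c')
j=8 s[j]='b': k: 1→0; π[8]=0 (border '')
j=9 s[j]='b': π[9]=0 (border '')
j=10 s[j]='d': π[10]=0 (border '')
j=11 s[j]='c': π[11]=1 (border 'c')
j=12 s[j]='d': k: 1→0; π[12]=0 (border '')
j=13 s[j]='c': π[13]=1 (border 'c')
j=14 s[j]='c': k: 1→0; π[14]=1 (border 'c')
j=15 s[j]='d': k: 1→0; π[15]=0 (border '')
j=16 s[j]='e': π[16]=0 (border '')
j=17 s[j]='b': π[17]=0 (border '')
j=18 s[j]='c': π[18]=1 (border 'c')
j=19 s[j]='a': π[19]=2 (border 'ca')
j=20 s[j]='d': k: 2→0; π[20]=0 (border '')
j=21 s[j]='d': π[21]=0 (border '')
j=22 s[j]='d': π[22]=0 (border '')
j=23 s[j]='d': π[23]=0 (border '')
j=24 s[j]='b': π[24]=0 (border '')
j=25 s[j]='d': π[25]=0 (border '')
j=26 s[j]='a': π[26]=0 (border '')
j=27 s[j]='d': π[27]=0 (border '')
j=28 s[j]='c': π[28]=1 (border 'c')

[0, 0, 0, 0, 0, 0, 0, 1, 0, 0, 0, 1, 0, 1, 1, 0, 0, 0, 1, 2, 0, 0, 0, 0, 0, 0, 0, 0, 1]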